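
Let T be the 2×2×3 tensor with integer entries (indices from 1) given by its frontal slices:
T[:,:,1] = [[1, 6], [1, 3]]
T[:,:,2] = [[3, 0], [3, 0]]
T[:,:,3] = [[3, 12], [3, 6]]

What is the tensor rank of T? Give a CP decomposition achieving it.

rank(T) = 2

Lower bound: the mode-3 unfolding of T (rows indexed by k, columns by (i,j) = (1,1), (1,2), (2,1), (2,2)) is [[1, 6, 1, 3], [3, 0, 3, 0], [3, 12, 3, 6]].
There the 2×2 minor on rows k ∈ {1, 2}, columns (i,j) ∈ {(1,1), (1,2)} is det [[1, 6], [3, 0]] = -18 ≠ 0, so this unfolding has rank ≥ 2; CP rank is at least every unfolding rank, so rank(T) ≥ 2. (Flattening ranks never certify an upper bound on CP rank; for that we must actually write T with 2 rank-1 terms.)
Upper bound — finding two terms. Write S_k = T[:,:,k] for the frontal slices: S₁ = [[1, 6], [1, 3]], S₂ = [[3, 0], [3, 0]], S₃ = [[3, 12], [3, 6]].
If T = a₁ ⊗ b₁ ⊗ c₁ + a₂ ⊗ b₂ ⊗ c₂ then each S_k = c₁[k]·a₁b₁ᵀ + c₂[k]·a₂b₂ᵀ. S₁ and S₂ are linearly independent, so a₁b₁ᵀ and a₂b₂ᵀ must span the same plane of matrices: they are the rank-1 matrices of the form x·S₁ + y·S₂.
det(x·S₁ + y·S₂) is −3·x² − 9·xy = (-3)·(x + 3·y)(x), vanishing at (x:y) = (3:-1) and (0:1).
M₁ = 3·S₁ − S₂ = [[0, 18], [0, 9]] = 9·[2, 1][0, 1]ᵀ and M₂ = S₂ = [[3, 0], [3, 0]] = 3·[1, 1][1, 0]ᵀ, so take a₁ = [2, 1], b₁ = [0, 1], a₂ = [1, 1], b₂ = [1, 0].
Each slice is an integer combination of E₁ = a₁b₁ᵀ and E₂ = a₂b₂ᵀ: S₁ = 3·E₁ + E₂, S₂ = 3·E₂, S₃ = 6·E₁ + 3·E₂; reading off coefficients, c₁ = [3, 0, 6] and c₂ = [1, 3, 3].
Hence T = [2, 1] ⊗ [0, 1] ⊗ [3, 0, 6] + [1, 1] ⊗ [1, 0] ⊗ [1, 3, 3], so rank(T) ≤ 2.
These bounds meet, so rank(T) = 2.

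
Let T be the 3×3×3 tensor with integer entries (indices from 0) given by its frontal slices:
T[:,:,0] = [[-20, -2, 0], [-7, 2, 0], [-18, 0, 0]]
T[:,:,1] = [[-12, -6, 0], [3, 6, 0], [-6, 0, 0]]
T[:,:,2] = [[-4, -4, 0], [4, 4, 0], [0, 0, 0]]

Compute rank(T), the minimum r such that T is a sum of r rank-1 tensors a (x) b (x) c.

2

Lower bound: in the mode-1 unfolding of T (rows indexed by i, columns by (j,k)) the 2×2 minor on rows i ∈ {0, 1}, columns (j,k) ∈ {(0,0), (0,1)} is det [[-20, -12], [-7, 3]] = -144 ≠ 0, so that unfolding has rank ≥ 2 and hence rank(T) ≥ 2 (CP rank is at least every unfolding rank, though it can be larger).
Upper bound: with S_k = T[:,:,k], the two rank-1 terms a₁b₁ᵀ, a₂b₂ᵀ are the rank-1 members of the pencil x·S₀ + y·S₁.
The 2×2 minor of x·S₀ + y·S₁ on rows {0,1}, columns {0,1} is −54·x² − 180·xy − 54·y² = (-18)·(x + 3·y)(3·x + y), vanishing at (x:y) = (3:-1) and (1:-3).
M₁ = 3·S₀ − S₁ = [[-48, 0, 0], [-24, 0, 0], [-48, 0, 0]] = (-24)·[2, 1, 2][1, 0, 0]ᵀ and M₂ = S₀ − 3·S₁ = [[16, 16, 0], [-16, -16, 0], [0, 0, 0]] = 16·[1, -1, 0][1, 1, 0]ᵀ, so take a₁ = [2, 1, 2], b₁ = [1, 0, 0], a₂ = [1, -1, 0], b₂ = [1, 1, 0].
Each slice is an integer combination of E₁ = a₁b₁ᵀ and E₂ = a₂b₂ᵀ: S₀ = −9·E₁ − 2·E₂, S₁ = −3·E₁ − 6·E₂, S₂ = −4·E₂; reading off coefficients, c₁ = [-9, -3, 0] and c₂ = [-2, -6, -4].
Hence T = [2, 1, 2] (x) [1, 0, 0] (x) [-9, -3, 0] + [1, -1, 0] (x) [1, 1, 0] (x) [-2, -6, -4], so rank(T) ≤ 2.
These bounds meet, so rank(T) = 2.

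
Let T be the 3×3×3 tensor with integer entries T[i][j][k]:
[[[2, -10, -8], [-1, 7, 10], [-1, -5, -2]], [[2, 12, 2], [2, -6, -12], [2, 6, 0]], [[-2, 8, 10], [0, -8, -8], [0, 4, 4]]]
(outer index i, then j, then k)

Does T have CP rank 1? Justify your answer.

No

The mode-2 unfolding of T (rows indexed by j, columns by (i,k) = (0,0), (0,1), (0,2), (1,0), (1,1), (1,2), (2,0), (2,1), (2,2)) is [[2, -10, -8, 2, 12, 2, -2, 8, 10], [-1, 7, 10, 2, -6, -12, 0, -8, -8], [-1, -5, -2, 2, 6, 0, 0, 4, 4]].
There the 3×3 minor on rows j ∈ {0, 1, 2}, columns (i,k) ∈ {(0,0), (0,1), (0,2)} is det [[2, -10, -8], [-1, 7, 10], [-1, -5, -2]] = 96 ≠ 0, so this unfolding has rank ≥ 3; CP rank is at least every unfolding rank, so rank(T) ≥ 3.
In particular rank(T) ≥ 3 > 1, so T is not rank-1.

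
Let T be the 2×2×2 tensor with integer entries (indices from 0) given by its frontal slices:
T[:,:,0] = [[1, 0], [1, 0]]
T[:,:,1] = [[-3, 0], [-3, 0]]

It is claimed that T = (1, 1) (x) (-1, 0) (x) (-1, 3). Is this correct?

Reconstruct entrywise from the claimed factors. For example, T[0,1,1] = 0 and Σₗ aₗ[0]bₗ[1]cₗ[1] = (1)·(0)·(3) = 0; checking all 8 entries, every one matches. The claim holds.

Yes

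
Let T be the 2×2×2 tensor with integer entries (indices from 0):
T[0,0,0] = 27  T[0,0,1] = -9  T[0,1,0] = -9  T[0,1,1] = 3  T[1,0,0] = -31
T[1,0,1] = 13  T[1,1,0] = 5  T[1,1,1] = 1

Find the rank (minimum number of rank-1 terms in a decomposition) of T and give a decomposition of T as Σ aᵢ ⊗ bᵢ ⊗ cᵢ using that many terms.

rank(T) = 2

Lower bound: the mode-1 unfolding of T (rows indexed by i, columns by (j,k) = (0,0), (0,1), (1,0), (1,1)) is [[27, -9, -9, 3], [-31, 13, 5, 1]].
There the 2×2 minor on rows i ∈ {0, 1}, columns (j,k) ∈ {(0,0), (0,1)} is det [[27, -9], [-31, 13]] = 72 ≠ 0, so this unfolding has rank ≥ 2; CP rank is at least every unfolding rank, so rank(T) ≥ 2. (Flattening ranks never certify an upper bound on CP rank; for that we must actually write T with 2 rank-1 terms.)
Upper bound — finding two terms. Write S_k = T[:,:,k] for the frontal slices: S₀ = [[27, -9], [-31, 5]], S₁ = [[-9, 3], [13, 1]].
If T = a₁ ⊗ b₁ ⊗ c₁ + a₂ ⊗ b₂ ⊗ c₂ then each S_k = c₁[k]·a₁b₁ᵀ + c₂[k]·a₂b₂ᵀ. S₀ and S₁ are linearly independent, so a₁b₁ᵀ and a₂b₂ᵀ must span the same plane of matrices: they are the rank-1 matrices of the form x·S₀ + y·S₁.
det(x·S₀ + y·S₁) is −144·x² + 192·xy − 48·y² = (-48)·(3·x − y)(x − y), vanishing at (x:y) = (1:3) and (1:1).
M₁ = S₀ + 3·S₁ = [[0, 0], [8, 8]] = 8·[0, 1][1, 1]ᵀ and M₂ = S₀ + S₁ = [[18, -6], [-18, 6]] = 6·[1, -1][3, -1]ᵀ, so take a₁ = [0, 1], b₁ = [1, 1], a₂ = [1, -1], b₂ = [3, -1].
Each slice is an integer combination of E₁ = a₁b₁ᵀ and E₂ = a₂b₂ᵀ: S₀ = −4·E₁ + 9·E₂, S₁ = 4·E₁ − 3·E₂; reading off coefficients, c₁ = [-4, 4] and c₂ = [9, -3].
Hence T = [0, 1] ⊗ [1, 1] ⊗ [-4, 4] + [1, -1] ⊗ [3, -1] ⊗ [9, -3], so rank(T) ≤ 2.
These bounds meet, so rank(T) = 2.
Check entry T[0,1,1] = 3: (0)·(1)·(4) + (1)·(-1)·(-3) = 3.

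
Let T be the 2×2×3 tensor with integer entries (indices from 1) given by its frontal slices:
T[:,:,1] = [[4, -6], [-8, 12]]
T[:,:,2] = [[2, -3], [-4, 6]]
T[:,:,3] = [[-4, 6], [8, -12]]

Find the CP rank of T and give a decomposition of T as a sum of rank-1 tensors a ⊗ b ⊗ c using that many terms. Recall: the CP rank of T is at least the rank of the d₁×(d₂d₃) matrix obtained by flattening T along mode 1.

rank(T) = 1

Lower bound: T ≠ 0 (e.g. T[1,1,1] = 4), so rank(T) ≥ 1.
Upper bound: the mode-1 fibre T[:,1,1] = [4, -8] gives a = [1, -2] (primitive direction); the mode-2 fibre T[1,:,1] = [4, -6] gives b = [2, -3]; then c[k] = T[1,1,k] / (a[1]·b[1]) = [4, 2, -4] / 2 = [2, 1, -2].
Expanding [1, -2] ⊗ [2, -3] ⊗ [2, 1, -2] reproduces all 12 entries of T, so T = [1, -2] ⊗ [2, -3] ⊗ [2, 1, -2] and rank(T) ≤ 1.
These bounds meet, so rank(T) = 1.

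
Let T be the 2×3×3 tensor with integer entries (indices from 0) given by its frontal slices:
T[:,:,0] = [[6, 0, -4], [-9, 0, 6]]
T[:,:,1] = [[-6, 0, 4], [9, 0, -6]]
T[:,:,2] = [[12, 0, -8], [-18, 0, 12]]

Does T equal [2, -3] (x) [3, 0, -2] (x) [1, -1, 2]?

Reconstruct entrywise from the claimed factors. For example, T[1,2,2] = 12 and Σₗ aₗ[1]bₗ[2]cₗ[2] = (-3)·(-2)·(2) = 12; checking all 18 entries, every one matches. The claim holds.

Yes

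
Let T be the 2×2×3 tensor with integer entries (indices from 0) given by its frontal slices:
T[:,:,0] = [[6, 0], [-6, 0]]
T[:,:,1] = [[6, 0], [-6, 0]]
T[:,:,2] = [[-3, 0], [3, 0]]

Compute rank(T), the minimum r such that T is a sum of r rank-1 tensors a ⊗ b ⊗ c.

Lower bound: T ≠ 0 (e.g. T[0,0,0] = 6), so rank(T) ≥ 1.
Upper bound: if T = a ⊗ b ⊗ c then every fibre of T is a multiple of the corresponding factor, so read the factors off the fibres through the nonzero entry T[0,0,0] = 6.
The mode-1 fibre T[:,0,0] = [6, -6] gives a = [1, -1] (primitive direction); the mode-2 fibre T[0,:,0] = [6, 0] gives b = [1, 0]; then c[k] = T[0,0,k] / (a[0]·b[0]) = [6, 6, -3] / 1 = [6, 6, -3].
Expanding [1, -1] ⊗ [1, 0] ⊗ [6, 6, -3] reproduces all 12 entries of T, so T = [1, -1] ⊗ [1, 0] ⊗ [6, 6, -3] and rank(T) ≤ 1.
These bounds meet, so rank(T) = 1.

1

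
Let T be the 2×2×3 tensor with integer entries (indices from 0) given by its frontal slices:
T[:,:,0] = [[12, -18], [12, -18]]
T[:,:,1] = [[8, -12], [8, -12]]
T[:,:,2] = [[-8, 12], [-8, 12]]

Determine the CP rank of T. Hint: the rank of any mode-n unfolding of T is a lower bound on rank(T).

1

Lower bound: T ≠ 0 (e.g. T[0,0,0] = 12), so rank(T) ≥ 1.
Upper bound: if T = a ⊗ b ⊗ c then every fibre of T is a multiple of the corresponding factor, so read the factors off the fibres through the nonzero entry T[0,0,0] = 12.
The mode-1 fibre T[:,0,0] = [12, 12] gives a = (1, 1) (primitive direction); the mode-2 fibre T[0,:,0] = [12, -18] gives b = (2, -3); then c[k] = T[0,0,k] / (a[0]·b[0]) = [12, 8, -8] / 2 = (6, 4, -4).
Expanding (1, 1) ⊗ (2, -3) ⊗ (6, 4, -4) reproduces all 12 entries of T, so T = (1, 1) ⊗ (2, -3) ⊗ (6, 4, -4) and rank(T) ≤ 1.
These bounds meet, so rank(T) = 1.
Check entry T[0,1,1] = -12: (1)·(-3)·(4) = -12.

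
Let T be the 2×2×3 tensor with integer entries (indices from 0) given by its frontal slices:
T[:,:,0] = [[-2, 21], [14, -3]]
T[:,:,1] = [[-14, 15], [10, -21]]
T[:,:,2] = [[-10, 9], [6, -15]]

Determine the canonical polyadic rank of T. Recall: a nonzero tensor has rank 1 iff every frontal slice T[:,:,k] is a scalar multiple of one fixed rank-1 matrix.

2

Lower bound: the mode-2 unfolding of T (rows indexed by j, columns by (i,k) = (0,0), (0,1), (0,2), (1,0), (1,1), (1,2)) is [[-2, -14, -10, 14, 10, 6], [21, 15, 9, -3, -21, -15]].
There the 2×2 minor on rows j ∈ {0, 1}, columns (i,k) ∈ {(0,0), (0,1)} is det [[-2, -14], [21, 15]] = 264 ≠ 0, so this unfolding has rank ≥ 2; CP rank is at least every unfolding rank, so rank(T) ≥ 2. (Unfolding ranks only ever bound the CP rank from below — rank(T) can be strictly larger than all of them — so the matching upper bound has to come from an explicit 2-term decomposition.)
Upper bound — finding two terms. Write S_k = T[:,:,k] for the frontal slices: S₀ = [[-2, 21], [14, -3]], S₁ = [[-14, 15], [10, -21]], S₂ = [[-10, 9], [6, -15]].
If T = a₁ ⊗ b₁ ⊗ c₁ + a₂ ⊗ b₂ ⊗ c₂ then each S_k = c₁[k]·a₁b₁ᵀ + c₂[k]·a₂b₂ᵀ. S₀ and S₁ are linearly independent, so a₁b₁ᵀ and a₂b₂ᵀ must span the same plane of matrices: they are the rank-1 matrices of the form x·S₀ + y·S₁.
det(x·S₀ + y·S₁) is −288·x² − 336·xy + 144·y² = (-48)·(2·x + 3·y)(3·x − y), vanishing at (x:y) = (3:-2) and (1:3).
M₁ = 3·S₀ − 2·S₁ = [[22, 33], [22, 33]] = 11·[1, 1][2, 3]ᵀ and M₂ = S₀ + 3·S₁ = [[-44, 66], [44, -66]] = (-22)·[1, -1][2, -3]ᵀ, so take a₁ = [1, 1], b₁ = [2, 3], a₂ = [1, -1], b₂ = [2, -3].
Each slice is an integer combination of E₁ = a₁b₁ᵀ and E₂ = a₂b₂ᵀ: S₀ = 3·E₁ − 4·E₂, S₁ = −E₁ − 6·E₂, S₂ = −E₁ − 4·E₂; reading off coefficients, c₁ = [3, -1, -1] and c₂ = [-4, -6, -4].
Hence T = [1, 1] ⊗ [2, 3] ⊗ [3, -1, -1] + [1, -1] ⊗ [2, -3] ⊗ [-4, -6, -4], so rank(T) ≤ 2.
These bounds meet, so rank(T) = 2.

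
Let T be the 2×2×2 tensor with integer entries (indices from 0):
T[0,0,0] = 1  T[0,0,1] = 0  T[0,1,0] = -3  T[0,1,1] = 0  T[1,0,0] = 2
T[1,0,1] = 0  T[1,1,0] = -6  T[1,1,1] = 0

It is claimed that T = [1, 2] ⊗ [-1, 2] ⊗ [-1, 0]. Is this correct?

No

Reconstruct entry (0,1,0) from the claimed factors: Σₗ aₗ[0]bₗ[1]cₗ[0] = (1)·(2)·(-1) = -2, but T[0,1,0] = -3. The claim is false.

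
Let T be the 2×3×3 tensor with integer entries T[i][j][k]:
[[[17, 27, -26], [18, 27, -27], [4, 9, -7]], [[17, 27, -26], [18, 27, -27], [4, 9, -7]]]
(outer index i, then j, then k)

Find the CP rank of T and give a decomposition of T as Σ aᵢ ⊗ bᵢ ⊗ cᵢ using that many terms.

rank(T) = 2

Lower bound: in the mode-2 unfolding of T (rows indexed by j, columns by (i,k)) the 2×2 minor on rows j ∈ {0, 1}, columns (i,k) ∈ {(0,0), (0,1)} is det [[17, 27], [18, 27]] = -27 ≠ 0, so that unfolding has rank ≥ 2 and hence rank(T) ≥ 2 (CP rank is at least every unfolding rank, though it can be larger).
Upper bound: T[i,:,:] = a[i]·M for every slice, with a = (1, 1) and M = [[17, 27, -26], [18, 27, -27], [4, 9, -7]] (rows j, columns k).
The columns of M satisfy (column 1) = −3·(column 0) − 3·(column 2), so splitting by columns, M = (17, 18, 4)(1, -3, 0)ᵀ + (-26, -27, -7)(0, -3, 1)ᵀ.
Hence T = (1, 1) ⊗ (17, 18, 4) ⊗ (1, -3, 0) + (1, 1) ⊗ (-26, -27, -7) ⊗ (0, -3, 1), so rank(T) ≤ 2.
These bounds meet, so rank(T) = 2.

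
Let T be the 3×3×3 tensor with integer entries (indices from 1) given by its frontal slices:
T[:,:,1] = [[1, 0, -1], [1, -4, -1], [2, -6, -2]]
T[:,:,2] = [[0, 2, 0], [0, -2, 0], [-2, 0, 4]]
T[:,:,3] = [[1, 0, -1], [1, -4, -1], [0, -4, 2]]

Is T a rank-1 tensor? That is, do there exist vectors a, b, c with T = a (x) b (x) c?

The mode-2 unfolding of T (rows indexed by j, columns by (i,k) = (1,1), (1,2), (1,3), (2,1), (2,2), (2,3), (3,1), (3,2), (3,3)) is [[1, 0, 1, 1, 0, 1, 2, -2, 0], [0, 2, 0, -4, -2, -4, -6, 0, -4], [-1, 0, -1, -1, 0, -1, -2, 4, 2]].
There the 3×3 minor on rows j ∈ {1, 2, 3}, columns (i,k) ∈ {(1,1), (1,2), (3,2)} is det [[1, 0, -2], [0, 2, 0], [-1, 0, 4]] = 4 ≠ 0, so this unfolding has rank ≥ 3; CP rank is at least every unfolding rank, so rank(T) ≥ 3.
In particular rank(T) ≥ 3 > 1, so T is not rank-1.

No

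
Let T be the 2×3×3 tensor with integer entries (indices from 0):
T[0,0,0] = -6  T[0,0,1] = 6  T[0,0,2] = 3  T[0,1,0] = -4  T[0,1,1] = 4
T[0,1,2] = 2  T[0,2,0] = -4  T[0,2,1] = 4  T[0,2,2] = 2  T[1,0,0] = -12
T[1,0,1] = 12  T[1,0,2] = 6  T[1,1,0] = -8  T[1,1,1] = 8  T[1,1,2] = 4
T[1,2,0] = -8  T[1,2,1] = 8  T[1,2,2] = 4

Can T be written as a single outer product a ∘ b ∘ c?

Yes

If T = a ∘ b ∘ c then every fibre of T is a multiple of the corresponding factor, so read the factors off the fibres through the nonzero entry T[0,0,0] = -6.
The mode-1 fibre T[:,0,0] = [-6, -12] gives a = (1, 2) (primitive direction); the mode-2 fibre T[0,:,0] = [-6, -4, -4] gives b = (3, 2, 2); then c[k] = T[0,0,k] / (a[0]·b[0]) = [-6, 6, 3] / 3 = (-2, 2, 1).
Expanding (1, 2) ∘ (3, 2, 2) ∘ (-2, 2, 1) reproduces all 18 entries of T, so T = (1, 2) ∘ (3, 2, 2) ∘ (-2, 2, 1) and rank(T) ≤ 1.
Equivalently every frontal slice T[:,:,k] is c[k] times the rank-1 matrix (1, 2) ∘ (3, 2, 2). So T has rank 1 (it is nonzero).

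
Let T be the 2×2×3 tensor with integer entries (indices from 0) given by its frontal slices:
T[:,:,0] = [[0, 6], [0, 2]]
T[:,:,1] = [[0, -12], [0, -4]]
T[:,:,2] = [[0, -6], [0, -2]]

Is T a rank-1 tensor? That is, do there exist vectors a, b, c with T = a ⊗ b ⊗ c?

If T = a ⊗ b ⊗ c then every fibre of T is a multiple of the corresponding factor, so read the factors off the fibres through the nonzero entry T[0,1,0] = 6.
The mode-1 fibre T[:,1,0] = [6, 2] gives a = [3, 1] (primitive direction); the mode-2 fibre T[0,:,0] = [0, 6] gives b = [0, 1]; then c[k] = T[0,1,k] / (a[0]·b[1]) = [6, -12, -6] / 3 = [2, -4, -2].
Expanding [3, 1] ⊗ [0, 1] ⊗ [2, -4, -2] reproduces all 12 entries of T, so T = [3, 1] ⊗ [0, 1] ⊗ [2, -4, -2] and rank(T) ≤ 1.
Equivalently every frontal slice T[:,:,k] is c[k] times the rank-1 matrix [3, 1] ⊗ [0, 1]. So T has rank 1 (it is nonzero).

Yes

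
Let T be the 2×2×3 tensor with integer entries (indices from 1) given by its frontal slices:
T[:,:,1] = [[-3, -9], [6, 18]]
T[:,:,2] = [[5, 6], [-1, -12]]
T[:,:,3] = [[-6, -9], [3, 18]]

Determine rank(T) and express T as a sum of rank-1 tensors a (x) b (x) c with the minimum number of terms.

Lower bound: the mode-1 unfolding of T (rows indexed by i, columns by (j,k) = (1,1), (1,2), (1,3), (2,1), (2,2), (2,3)) is [[-3, 5, -6, -9, 6, -9], [6, -1, 3, 18, -12, 18]].
There the 2×2 minor on rows i ∈ {1, 2}, columns (j,k) ∈ {(1,1), (1,2)} is det [[-3, 5], [6, -1]] = -27 ≠ 0, so this unfolding has rank ≥ 2; CP rank is at least every unfolding rank, so rank(T) ≥ 2. (Flattening ranks never certify an upper bound on CP rank; for that we must actually write T with 2 rank-1 terms.)
Upper bound — finding two terms. Write S_k = T[:,:,k] for the frontal slices: S₁ = [[-3, -9], [6, 18]], S₂ = [[5, 6], [-1, -12]], S₃ = [[-6, -9], [3, 18]].
If T = a₁ (x) b₁ (x) c₁ + a₂ (x) b₂ (x) c₂ then each S_k = c₁[k]·a₁b₁ᵀ + c₂[k]·a₂b₂ᵀ. S₁ and S₂ are linearly independent, so a₁b₁ᵀ and a₂b₂ᵀ must span the same plane of matrices: they are the rank-1 matrices of the form x·S₁ + y·S₂.
det(x·S₁ + y·S₂) is 81·xy − 54·y² = 27·(3·x − 2·y)(y), vanishing at (x:y) = (2:3) and (1:0).
M₁ = 2·S₁ + 3·S₂ = [[9, 0], [9, 0]] = 9·[1, 1][1, 0]ᵀ and M₂ = S₁ = [[-3, -9], [6, 18]] = (-3)·[1, -2][1, 3]ᵀ, so take a₁ = [1, 1], b₁ = [1, 0], a₂ = [1, -2], b₂ = [1, 3].
Each slice is an integer combination of E₁ = a₁b₁ᵀ and E₂ = a₂b₂ᵀ: S₁ = −3·E₂, S₂ = 3·E₁ + 2·E₂, S₃ = −3·E₁ − 3·E₂; reading off coefficients, c₁ = [0, 3, -3] and c₂ = [-3, 2, -3].
Hence T = [1, 1] (x) [1, 0] (x) [0, 3, -3] + [1, -2] (x) [1, 3] (x) [-3, 2, -3], so rank(T) ≤ 2.
These bounds meet, so rank(T) = 2.
Check entry T[1,2,1] = -9: (1)·(0)·(0) + (1)·(3)·(-3) = -9.

rank(T) = 2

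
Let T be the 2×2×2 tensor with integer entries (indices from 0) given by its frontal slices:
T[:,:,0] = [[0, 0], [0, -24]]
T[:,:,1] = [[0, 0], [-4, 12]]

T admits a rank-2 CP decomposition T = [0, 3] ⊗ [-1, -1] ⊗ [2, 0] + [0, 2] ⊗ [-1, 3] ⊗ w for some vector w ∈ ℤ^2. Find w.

w = [-3, 2]

Subtract the known terms from T to get the rank-1 residual R = [0, 2] ⊗ [-1, 3] ⊗ w, so R[i,j,k] = a[i]·b[j]·w[k]. Pick indices with nonzero a[1]·b[0] = (2)·(-1) = -2. Only the fibre through (1,0,·) is needed: R[1,0,:] = T[1,0,:] − Σₗ aₗ[1]bₗ[0]cₗ = [0, -4] − (3)·(-1)·[2, 0] = [6, -4]. Then w[k] = R[1,0,k] / -2 for each k, giving w = [6, -4] / -2 = [-3, 2].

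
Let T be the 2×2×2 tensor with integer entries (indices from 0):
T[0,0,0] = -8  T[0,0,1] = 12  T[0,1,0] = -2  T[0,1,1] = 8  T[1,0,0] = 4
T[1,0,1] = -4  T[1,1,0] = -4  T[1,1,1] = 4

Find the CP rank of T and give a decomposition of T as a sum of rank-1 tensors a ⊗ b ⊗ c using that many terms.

rank(T) = 2

Lower bound: the mode-1 unfolding of T (rows indexed by i, columns by (j,k) = (0,0), (0,1), (1,0), (1,1)) is [[-8, 12, -2, 8], [4, -4, -4, 4]].
There the 2×2 minor on rows i ∈ {0, 1}, columns (j,k) ∈ {(0,0), (0,1)} is det [[-8, 12], [4, -4]] = -16 ≠ 0, so this unfolding has rank ≥ 2; CP rank is at least every unfolding rank, so rank(T) ≥ 2. (Unfolding ranks only ever bound the CP rank from below — rank(T) can be strictly larger than all of them — so the matching upper bound has to come from an explicit 2-term decomposition.)
Upper bound — finding two terms. Write S_k = T[:,:,k] for the frontal slices: S₀ = [[-8, -2], [4, -4]], S₁ = [[12, 8], [-4, 4]].
If T = a₁ ⊗ b₁ ⊗ c₁ + a₂ ⊗ b₂ ⊗ c₂ then each S_k = c₁[k]·a₁b₁ᵀ + c₂[k]·a₂b₂ᵀ. S₀ and S₁ are linearly independent, so a₁b₁ᵀ and a₂b₂ᵀ must span the same plane of matrices: they are the rank-1 matrices of the form x·S₀ + y·S₁.
det(x·S₀ + y·S₁) is 40·x² − 120·xy + 80·y² = 40·(x − 2·y)(x − y), vanishing at (x:y) = (2:1) and (1:1).
M₁ = 2·S₀ + S₁ = [[-4, 4], [4, -4]] = (-4)·[1, -1][1, -1]ᵀ and M₂ = S₀ + S₁ = [[4, 6], [0, 0]] = 2·[1, 0][2, 3]ᵀ, so take a₁ = [1, -1], b₁ = [1, -1], a₂ = [1, 0], b₂ = [2, 3].
Each slice is an integer combination of E₁ = a₁b₁ᵀ and E₂ = a₂b₂ᵀ: S₀ = −4·E₁ − 2·E₂, S₁ = 4·E₁ + 4·E₂; reading off coefficients, c₁ = [-4, 4] and c₂ = [-2, 4].
Hence T = [1, -1] ⊗ [1, -1] ⊗ [-4, 4] + [1, 0] ⊗ [2, 3] ⊗ [-2, 4], so rank(T) ≤ 2.
These bounds meet, so rank(T) = 2.
Check entry T[0,1,0] = -2: (1)·(-1)·(-4) + (1)·(3)·(-2) = -2.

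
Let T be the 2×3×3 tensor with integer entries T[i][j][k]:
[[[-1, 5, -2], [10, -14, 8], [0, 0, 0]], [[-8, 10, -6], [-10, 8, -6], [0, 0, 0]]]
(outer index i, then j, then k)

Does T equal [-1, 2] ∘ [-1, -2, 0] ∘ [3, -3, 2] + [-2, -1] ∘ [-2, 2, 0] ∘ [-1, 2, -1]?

Reconstruct entrywise from the claimed factors. For example, T[0,1,1] = -14 and Σₗ aₗ[0]bₗ[1]cₗ[1] = (-1)·(-2)·(-3) + (-2)·(2)·(2) = -14; checking all 18 entries, every one matches. The claim holds.

Yes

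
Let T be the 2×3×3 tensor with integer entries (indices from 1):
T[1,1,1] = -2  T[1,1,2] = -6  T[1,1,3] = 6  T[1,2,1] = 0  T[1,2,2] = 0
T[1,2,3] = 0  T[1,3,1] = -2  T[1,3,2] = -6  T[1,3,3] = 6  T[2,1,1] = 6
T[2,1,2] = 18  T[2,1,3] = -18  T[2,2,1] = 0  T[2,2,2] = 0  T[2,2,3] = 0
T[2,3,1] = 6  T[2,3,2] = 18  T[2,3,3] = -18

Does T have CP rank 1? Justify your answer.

If T = a ⊗ b ⊗ c then every fibre of T is a multiple of the corresponding factor, so read the factors off the fibres through the nonzero entry T[1,1,1] = -2.
The mode-1 fibre T[:,1,1] = [-2, 6] gives a = [1, -3] (primitive direction); the mode-2 fibre T[1,:,1] = [-2, 0, -2] gives b = [1, 0, 1]; then c[k] = T[1,1,k] / (a[1]·b[1]) = [-2, -6, 6] / 1 = [-2, -6, 6].
Expanding [1, -3] ⊗ [1, 0, 1] ⊗ [-2, -6, 6] reproduces all 18 entries of T, so T = [1, -3] ⊗ [1, 0, 1] ⊗ [-2, -6, 6] and rank(T) ≤ 1.
Equivalently every frontal slice T[:,:,k] is c[k] times the rank-1 matrix [1, -3] ⊗ [1, 0, 1]. So T has rank 1 (it is nonzero).

Yes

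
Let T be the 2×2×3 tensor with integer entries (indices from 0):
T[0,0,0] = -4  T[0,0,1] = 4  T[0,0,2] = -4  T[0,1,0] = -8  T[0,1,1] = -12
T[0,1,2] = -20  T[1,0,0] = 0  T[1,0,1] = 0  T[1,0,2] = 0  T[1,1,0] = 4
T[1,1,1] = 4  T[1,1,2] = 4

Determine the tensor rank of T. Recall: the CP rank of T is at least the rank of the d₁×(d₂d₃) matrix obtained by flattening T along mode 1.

3

Lower bound: the mode-3 unfolding of T (rows indexed by k, columns by (i,j) = (0,0), (0,1), (1,0), (1,1)) is [[-4, -8, 0, 4], [4, -12, 0, 4], [-4, -20, 0, 4]].
There the 3×3 minor on rows k ∈ {0, 1, 2}, columns (i,j) ∈ {(0,0), (0,1), (1,1)} is det [[-4, -8, 4], [4, -12, 4], [-4, -20, 4]] = -384 ≠ 0, so this unfolding has rank ≥ 3; CP rank is at least every unfolding rank, so rank(T) ≥ 3. (This is only a lower bound: in general the CP rank may exceed every unfolding rank, so we still need to exhibit 3 rank-1 terms summing to T.)
Upper bound: T is a sum of 3 rank-1 terms, T = [1, -1] ∘ [0, 1] ∘ [-4, -8, -8] + [1, 0] ∘ [1, 1] ∘ [-4, 4, -4] + [2, 1] ∘ [0, 1] ∘ [0, -4, -4] (one valid choice — decompositions are not unique — normalised so each a, b is primitive with positive first nonzero entry; check it by expanding all entries), so rank(T) ≤ 3.
These bounds meet, so rank(T) = 3.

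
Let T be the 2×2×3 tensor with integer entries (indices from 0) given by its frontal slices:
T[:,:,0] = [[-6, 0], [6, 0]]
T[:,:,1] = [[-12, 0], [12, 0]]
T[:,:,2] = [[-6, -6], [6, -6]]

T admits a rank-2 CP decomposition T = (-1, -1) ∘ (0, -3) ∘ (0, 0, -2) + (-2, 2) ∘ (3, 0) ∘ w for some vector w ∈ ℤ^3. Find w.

Subtract the known terms from T to get the rank-1 residual R = (-2, 2) ∘ (3, 0) ∘ w, so R[i,j,k] = a[i]·b[j]·w[k]. Pick indices with nonzero a[0]·b[0] = (-2)·(3) = -6. Only the fibre through (0,0,·) is needed: R[0,0,:] = T[0,0,:] − Σₗ aₗ[0]bₗ[0]cₗ = [-6, -12, -6] − (-1)·(0)·(0, 0, -2) = [-6, -12, -6]. Then w[k] = R[0,0,k] / -6 for each k, giving w = [-6, -12, -6] / -6 = (1, 2, 1).

w = (1, 2, 1)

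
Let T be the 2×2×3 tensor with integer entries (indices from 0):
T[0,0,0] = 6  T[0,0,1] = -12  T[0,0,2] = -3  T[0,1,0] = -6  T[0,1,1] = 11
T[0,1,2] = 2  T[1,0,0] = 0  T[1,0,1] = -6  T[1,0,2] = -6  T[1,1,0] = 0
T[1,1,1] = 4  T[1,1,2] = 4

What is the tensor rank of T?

Lower bound: the mode-2 unfolding of T (rows indexed by j, columns by (i,k) = (0,0), (0,1), (0,2), (1,0), (1,1), (1,2)) is [[6, -12, -3, 0, -6, -6], [-6, 11, 2, 0, 4, 4]].
There the 2×2 minor on rows j ∈ {0, 1}, columns (i,k) ∈ {(0,0), (0,1)} is det [[6, -12], [-6, 11]] = -6 ≠ 0, so this unfolding has rank ≥ 2; CP rank is at least every unfolding rank, so rank(T) ≥ 2. (Flattening ranks never certify an upper bound on CP rank; for that we must actually write T with 2 rank-1 terms.)
Upper bound — finding two terms. Write S_k = T[:,:,k] for the frontal slices: S₀ = [[6, -6], [0, 0]], S₁ = [[-12, 11], [-6, 4]], S₂ = [[-3, 2], [-6, 4]].
If T = a₁ (x) b₁ (x) c₁ + a₂ (x) b₂ (x) c₂ then each S_k = c₁[k]·a₁b₁ᵀ + c₂[k]·a₂b₂ᵀ. S₀ and S₁ are linearly independent, so a₁b₁ᵀ and a₂b₂ᵀ must span the same plane of matrices: they are the rank-1 matrices of the form x·S₀ + y·S₁.
det(x·S₀ + y·S₁) is −12·xy + 18·y² = (-6)·(2·x − 3·y)(y), vanishing at (x:y) = (3:2) and (1:0).
M₁ = 3·S₀ + 2·S₁ = [[-6, 4], [-12, 8]] = (-2)·[1, 2][3, -2]ᵀ and M₂ = S₀ = [[6, -6], [0, 0]] = 6·[1, 0][1, -1]ᵀ, so take a₁ = [1, 2], b₁ = [3, -2], a₂ = [1, 0], b₂ = [1, -1].
Each slice is an integer combination of E₁ = a₁b₁ᵀ and E₂ = a₂b₂ᵀ: S₀ = 6·E₂, S₁ = −E₁ − 9·E₂, S₂ = −E₁; reading off coefficients, c₁ = [0, -1, -1] and c₂ = [6, -9, 0].
Hence T = [1, 2] (x) [3, -2] (x) [0, -1, -1] + [1, 0] (x) [1, -1] (x) [6, -9, 0], so rank(T) ≤ 2.
These bounds meet, so rank(T) = 2.

2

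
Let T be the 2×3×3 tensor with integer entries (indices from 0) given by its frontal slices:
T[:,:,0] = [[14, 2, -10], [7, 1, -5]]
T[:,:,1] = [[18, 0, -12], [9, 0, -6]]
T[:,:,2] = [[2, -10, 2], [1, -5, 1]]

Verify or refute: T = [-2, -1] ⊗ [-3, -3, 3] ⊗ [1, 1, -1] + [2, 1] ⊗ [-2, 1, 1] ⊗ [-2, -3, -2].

Reconstruct entrywise from the claimed factors. For example, T[0,2,0] = -10 and Σₗ aₗ[0]bₗ[2]cₗ[0] = (-2)·(3)·(1) + (2)·(1)·(-2) = -10; checking all 18 entries, every one matches. The claim holds.

Yes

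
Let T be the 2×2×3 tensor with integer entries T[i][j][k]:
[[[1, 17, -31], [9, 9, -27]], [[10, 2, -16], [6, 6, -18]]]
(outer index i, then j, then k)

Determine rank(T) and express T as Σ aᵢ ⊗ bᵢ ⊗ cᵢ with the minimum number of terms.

Lower bound: the mode-2 unfolding of T (rows indexed by j, columns by (i,k) = (0,0), (0,1), (0,2), (1,0), (1,1), (1,2)) is [[1, 17, -31, 10, 2, -16], [9, 9, -27, 6, 6, -18]].
There the 2×2 minor on rows j ∈ {0, 1}, columns (i,k) ∈ {(0,0), (0,1)} is det [[1, 17], [9, 9]] = -144 ≠ 0, so this unfolding has rank ≥ 2; CP rank is at least every unfolding rank, so rank(T) ≥ 2. (Flattening ranks never certify an upper bound on CP rank; for that we must actually write T with 2 rank-1 terms.)
Upper bound — finding two terms. Write S_k = T[:,:,k] for the frontal slices: S₀ = [[1, 9], [10, 6]], S₁ = [[17, 9], [2, 6]], S₂ = [[-31, -27], [-16, -18]].
If T = a₁ ⊗ b₁ ⊗ c₁ + a₂ ⊗ b₂ ⊗ c₂ then each S_k = c₁[k]·a₁b₁ᵀ + c₂[k]·a₂b₂ᵀ. S₀ and S₁ are linearly independent, so a₁b₁ᵀ and a₂b₂ᵀ must span the same plane of matrices: they are the rank-1 matrices of the form x·S₀ + y·S₁.
det(x·S₀ + y·S₁) is −84·x² + 84·y² = (-84)·(x − y)(x + y), vanishing at (x:y) = (1:1) and (1:-1).
M₁ = S₀ + S₁ = [[18, 18], [12, 12]] = 6·(3, 2)(1, 1)ᵀ and M₂ = S₀ − S₁ = [[-16, 0], [8, 0]] = (-8)·(2, -1)(1, 0)ᵀ, so take a₁ = (3, 2), b₁ = (1, 1), a₂ = (2, -1), b₂ = (1, 0).
Each slice is an integer combination of E₁ = a₁b₁ᵀ and E₂ = a₂b₂ᵀ: S₀ = 3·E₁ − 4·E₂, S₁ = 3·E₁ + 4·E₂, S₂ = −9·E₁ − 2·E₂; reading off coefficients, c₁ = (3, 3, -9) and c₂ = (-4, 4, -2).
Hence T = (3, 2) ⊗ (1, 1) ⊗ (3, 3, -9) + (2, -1) ⊗ (1, 0) ⊗ (-4, 4, -2), so rank(T) ≤ 2.
These bounds meet, so rank(T) = 2.

rank(T) = 2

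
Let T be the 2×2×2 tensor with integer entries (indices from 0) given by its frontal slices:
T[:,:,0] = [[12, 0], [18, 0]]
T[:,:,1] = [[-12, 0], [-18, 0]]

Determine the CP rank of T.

Lower bound: T ≠ 0 (e.g. T[0,0,0] = 12), so rank(T) ≥ 1.
Upper bound: if T = a ∘ b ∘ c then every fibre of T is a multiple of the corresponding factor, so read the factors off the fibres through the nonzero entry T[0,0,0] = 12.
The mode-1 fibre T[:,0,0] = [12, 18] gives a = (2, 3) (primitive direction); the mode-2 fibre T[0,:,0] = [12, 0] gives b = (1, 0); then c[k] = T[0,0,k] / (a[0]·b[0]) = [12, -12] / 2 = (6, -6).
Expanding (2, 3) ∘ (1, 0) ∘ (6, -6) reproduces all 8 entries of T, so T = (2, 3) ∘ (1, 0) ∘ (6, -6) and rank(T) ≤ 1.
These bounds meet, so rank(T) = 1.

1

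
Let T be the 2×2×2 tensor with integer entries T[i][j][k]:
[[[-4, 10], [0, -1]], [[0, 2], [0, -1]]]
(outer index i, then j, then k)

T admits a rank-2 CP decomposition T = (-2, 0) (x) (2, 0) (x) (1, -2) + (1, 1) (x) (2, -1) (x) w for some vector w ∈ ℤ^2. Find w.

Subtract the known terms from T to get the rank-1 residual R = (1, 1) (x) (2, -1) (x) w, so R[i,j,k] = a[i]·b[j]·w[k]. Pick indices with nonzero a[0]·b[0] = (1)·(2) = 2. Only the fibre through (0,0,·) is needed: R[0,0,:] = T[0,0,:] − Σₗ aₗ[0]bₗ[0]cₗ = [-4, 10] − (-2)·(2)·(1, -2) = [0, 2]. Then w[k] = R[0,0,k] / 2 for each k, giving w = [0, 2] / 2 = (0, 1).

w = (0, 1)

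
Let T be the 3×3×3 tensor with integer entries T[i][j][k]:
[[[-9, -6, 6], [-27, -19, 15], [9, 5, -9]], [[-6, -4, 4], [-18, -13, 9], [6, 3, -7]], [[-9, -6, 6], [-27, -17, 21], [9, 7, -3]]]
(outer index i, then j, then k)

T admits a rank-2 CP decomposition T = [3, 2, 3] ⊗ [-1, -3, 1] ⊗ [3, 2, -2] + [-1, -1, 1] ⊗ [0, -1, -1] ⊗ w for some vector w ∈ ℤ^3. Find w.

w = [0, -1, -3]

Subtract the known terms from T to get the rank-1 residual R = [-1, -1, 1] ⊗ [0, -1, -1] ⊗ w, so R[i,j,k] = a[i]·b[j]·w[k]. Pick indices with nonzero a[0]·b[1] = (-1)·(-1) = 1. Only the fibre through (0,1,·) is needed: R[0,1,:] = T[0,1,:] − Σₗ aₗ[0]bₗ[1]cₗ = [-27, -19, 15] − (3)·(-3)·[3, 2, -2] = [0, -1, -3]. Then w[k] = R[0,1,k] / 1 for each k, giving w = [0, -1, -3] / 1 = [0, -1, -3].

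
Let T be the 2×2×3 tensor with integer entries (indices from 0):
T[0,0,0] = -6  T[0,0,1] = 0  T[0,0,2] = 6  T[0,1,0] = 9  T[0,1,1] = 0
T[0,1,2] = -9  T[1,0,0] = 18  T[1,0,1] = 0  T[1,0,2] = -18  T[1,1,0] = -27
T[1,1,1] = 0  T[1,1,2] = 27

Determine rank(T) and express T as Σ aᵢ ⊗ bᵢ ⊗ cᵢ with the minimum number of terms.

rank(T) = 1

Lower bound: T ≠ 0 (e.g. T[0,0,0] = -6), so rank(T) ≥ 1.
Upper bound: if T = a ⊗ b ⊗ c then every fibre of T is a multiple of the corresponding factor, so read the factors off the fibres through the nonzero entry T[0,0,0] = -6.
The mode-1 fibre T[:,0,0] = [-6, 18] gives a = [1, -3] (primitive direction); the mode-2 fibre T[0,:,0] = [-6, 9] gives b = [2, -3]; then c[k] = T[0,0,k] / (a[0]·b[0]) = [-6, 0, 6] / 2 = [-3, 0, 3].
Expanding [1, -3] ⊗ [2, -3] ⊗ [-3, 0, 3] reproduces all 12 entries of T, so T = [1, -3] ⊗ [2, -3] ⊗ [-3, 0, 3] and rank(T) ≤ 1.
These bounds meet, so rank(T) = 1.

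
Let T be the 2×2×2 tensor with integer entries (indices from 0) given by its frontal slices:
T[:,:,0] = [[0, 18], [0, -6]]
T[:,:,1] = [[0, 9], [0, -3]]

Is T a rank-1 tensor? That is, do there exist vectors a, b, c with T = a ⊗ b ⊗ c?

If T = a ⊗ b ⊗ c then every fibre of T is a multiple of the corresponding factor, so read the factors off the fibres through the nonzero entry T[0,1,0] = 18.
The mode-1 fibre T[:,1,0] = [18, -6] gives a = (3, -1) (primitive direction); the mode-2 fibre T[0,:,0] = [0, 18] gives b = (0, 1); then c[k] = T[0,1,k] / (a[0]·b[1]) = [18, 9] / 3 = (6, 3).
Expanding (3, -1) ⊗ (0, 1) ⊗ (6, 3) reproduces all 8 entries of T, so T = (3, -1) ⊗ (0, 1) ⊗ (6, 3) and rank(T) ≤ 1.
Equivalently every frontal slice T[:,:,k] is c[k] times the rank-1 matrix (3, -1) ⊗ (0, 1). So T has rank 1 (it is nonzero).

Yes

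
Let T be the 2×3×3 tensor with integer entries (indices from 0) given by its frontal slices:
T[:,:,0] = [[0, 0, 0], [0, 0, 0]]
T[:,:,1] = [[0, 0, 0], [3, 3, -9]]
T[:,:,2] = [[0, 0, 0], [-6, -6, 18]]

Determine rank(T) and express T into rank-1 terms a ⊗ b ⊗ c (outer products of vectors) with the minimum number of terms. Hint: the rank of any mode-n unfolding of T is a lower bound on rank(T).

rank(T) = 1

Lower bound: T ≠ 0 (e.g. T[1,0,1] = 3), so rank(T) ≥ 1.
Upper bound: the mode-1 fibre T[:,0,1] = [0, 3] gives a = [0, 1] (primitive direction); the mode-2 fibre T[1,:,1] = [3, 3, -9] gives b = [1, 1, -3]; then c[k] = T[1,0,k] / (a[1]·b[0]) = [0, 3, -6] / 1 = [0, 3, -6].
Expanding [0, 1] ⊗ [1, 1, -3] ⊗ [0, 3, -6] reproduces all 18 entries of T, so T = [0, 1] ⊗ [1, 1, -3] ⊗ [0, 3, -6] and rank(T) ≤ 1.
These bounds meet, so rank(T) = 1.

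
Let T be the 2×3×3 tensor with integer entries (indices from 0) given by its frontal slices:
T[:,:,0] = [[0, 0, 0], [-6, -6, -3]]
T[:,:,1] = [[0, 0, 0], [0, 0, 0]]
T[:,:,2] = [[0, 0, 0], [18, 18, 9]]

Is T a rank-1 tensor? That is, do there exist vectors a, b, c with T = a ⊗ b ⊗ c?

If T = a ⊗ b ⊗ c then every fibre of T is a multiple of the corresponding factor, so read the factors off the fibres through the nonzero entry T[1,0,0] = -6.
The mode-1 fibre T[:,0,0] = [0, -6] gives a = [0, 1] (primitive direction); the mode-2 fibre T[1,:,0] = [-6, -6, -3] gives b = [2, 2, 1]; then c[k] = T[1,0,k] / (a[1]·b[0]) = [-6, 0, 18] / 2 = [-3, 0, 9].
Expanding [0, 1] ⊗ [2, 2, 1] ⊗ [-3, 0, 9] reproduces all 18 entries of T, so T = [0, 1] ⊗ [2, 2, 1] ⊗ [-3, 0, 9] and rank(T) ≤ 1.
Equivalently every frontal slice T[:,:,k] is c[k] times the rank-1 matrix [0, 1] ⊗ [2, 2, 1]. So T has rank 1 (it is nonzero).

Yes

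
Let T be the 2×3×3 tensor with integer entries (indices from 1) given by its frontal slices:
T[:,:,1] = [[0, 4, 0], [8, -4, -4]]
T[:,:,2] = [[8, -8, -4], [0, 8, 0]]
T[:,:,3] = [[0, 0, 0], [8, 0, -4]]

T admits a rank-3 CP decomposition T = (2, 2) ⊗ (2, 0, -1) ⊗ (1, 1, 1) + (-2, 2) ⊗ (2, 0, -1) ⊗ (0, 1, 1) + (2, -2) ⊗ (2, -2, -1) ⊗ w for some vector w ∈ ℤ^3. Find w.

Subtract the known terms from T to get the rank-1 residual R = (2, -2) ⊗ (2, -2, -1) ⊗ w, so R[i,j,k] = a[i]·b[j]·w[k]. Pick indices with nonzero a[1]·b[1] = (2)·(2) = 4. Only the fibre through (1,1,·) is needed: R[1,1,:] = T[1,1,:] − Σₗ aₗ[1]bₗ[1]cₗ = [0, 8, 0] − (2)·(2)·(1, 1, 1) − (-2)·(2)·(0, 1, 1) = [-4, 8, 0]. Then w[k] = R[1,1,k] / 4 for each k, giving w = [-4, 8, 0] / 4 = (-1, 2, 0).

w = (-1, 2, 0)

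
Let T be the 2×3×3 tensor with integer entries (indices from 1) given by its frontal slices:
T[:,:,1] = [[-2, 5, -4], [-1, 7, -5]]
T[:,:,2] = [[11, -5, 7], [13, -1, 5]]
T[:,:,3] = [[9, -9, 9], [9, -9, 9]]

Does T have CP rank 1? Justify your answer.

The mode-3 unfolding of T (rows indexed by k, columns by (i,j) = (1,1), (1,2), (1,3), (2,1), (2,2), (2,3)) is [[-2, 5, -4, -1, 7, -5], [11, -5, 7, 13, -1, 5], [9, -9, 9, 9, -9, 9]].
There the 2×2 minor on rows k ∈ {1, 2}, columns (i,j) ∈ {(1,1), (1,2)} is det [[-2, 5], [11, -5]] = -45 ≠ 0, so this unfolding has rank ≥ 2; CP rank is at least every unfolding rank, so rank(T) ≥ 2.
In particular rank(T) ≥ 2 > 1, so T is not rank-1.

No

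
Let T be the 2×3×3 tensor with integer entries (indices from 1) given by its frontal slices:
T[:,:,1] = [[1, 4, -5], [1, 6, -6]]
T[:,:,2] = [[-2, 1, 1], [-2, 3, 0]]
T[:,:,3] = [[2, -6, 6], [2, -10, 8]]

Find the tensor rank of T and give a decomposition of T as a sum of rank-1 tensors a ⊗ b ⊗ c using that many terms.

rank(T) = 3

Lower bound: the mode-3 unfolding of T (rows indexed by k, columns by (i,j) = (1,1), (1,2), (1,3), (2,1), (2,2), (2,3)) is [[1, 4, -5, 1, 6, -6], [-2, 1, 1, -2, 3, 0], [2, -6, 6, 2, -10, 8]].
There the 3×3 minor on rows k ∈ {1, 2, 3}, columns (i,j) ∈ {(1,1), (1,2), (1,3)} is det [[1, 4, -5], [-2, 1, 1], [2, -6, 6]] = 18 ≠ 0, so this unfolding has rank ≥ 3; CP rank is at least every unfolding rank, so rank(T) ≥ 3. (Flattening ranks never certify an upper bound on CP rank; for that we must actually write T with 3 rank-1 terms.)
Upper bound: T is a sum of 3 rank-1 terms, T = [1, 1] ⊗ [1, -1, 2] ⊗ [-1, 0, 2] + [1, 1] ⊗ [2, 1, -2] ⊗ [1, -1, 0] + [1, 2] ⊗ [0, 2, -1] ⊗ [1, 1, -2] (written with every a and b primitive with positive leading entry and the scale carried by c; CP decompositions are not unique, and this one is verified by expanding entrywise), so rank(T) ≤ 3.
These bounds meet, so rank(T) = 3.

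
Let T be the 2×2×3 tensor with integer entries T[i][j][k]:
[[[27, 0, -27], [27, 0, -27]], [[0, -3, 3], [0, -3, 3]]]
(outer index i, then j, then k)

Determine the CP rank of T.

Lower bound: the mode-1 unfolding of T (rows indexed by i, columns by (j,k) = (0,0), (0,1), (0,2), (1,0), (1,1), (1,2)) is [[27, 0, -27, 27, 0, -27], [0, -3, 3, 0, -3, 3]].
There the 2×2 minor on rows i ∈ {0, 1}, columns (j,k) ∈ {(0,0), (0,1)} is det [[27, 0], [0, -3]] = -81 ≠ 0, so this unfolding has rank ≥ 2; CP rank is at least every unfolding rank, so rank(T) ≥ 2. (This is only a lower bound: in general the CP rank may exceed every unfolding rank, so we still need to exhibit 2 rank-1 terms summing to T.)
Upper bound — finding two terms. Every mode-2 slice of T is a multiple of one matrix: T[:,j,:] = b[j]·M with b = [1, 1] and M = [[27, 0, -27], [0, -3, 3]] (rows indexed by i, columns by k). So it suffices to write M as a sum of two rank-1 matrices.
Splitting M by its rows (i = 0, 1), M = [1, 0][27, 0, -27]ᵀ + [0, 1][0, -3, 3]ᵀ.
Hence T = [1, 0] ⊗ [1, 1] ⊗ [27, 0, -27] + [0, 1] ⊗ [1, 1] ⊗ [0, -3, 3], so rank(T) ≤ 2.
These bounds meet, so rank(T) = 2.
Check entry T[1,0,2] = 3: (0)·(1)·(-27) + (1)·(1)·(3) = 3.

2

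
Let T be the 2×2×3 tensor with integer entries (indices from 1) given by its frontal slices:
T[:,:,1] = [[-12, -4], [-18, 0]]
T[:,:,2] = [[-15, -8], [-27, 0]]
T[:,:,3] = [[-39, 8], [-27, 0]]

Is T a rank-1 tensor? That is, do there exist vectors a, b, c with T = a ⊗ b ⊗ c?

The mode-1 unfolding of T (rows indexed by i, columns by (j,k) = (1,1), (1,2), (1,3), (2,1), (2,2), (2,3)) is [[-12, -15, -39, -4, -8, 8], [-18, -27, -27, 0, 0, 0]].
There the 2×2 minor on rows i ∈ {1, 2}, columns (j,k) ∈ {(1,1), (1,2)} is det [[-12, -15], [-18, -27]] = 54 ≠ 0, so this unfolding has rank ≥ 2; CP rank is at least every unfolding rank, so rank(T) ≥ 2.
In particular rank(T) ≥ 2 > 1, so T is not rank-1.

No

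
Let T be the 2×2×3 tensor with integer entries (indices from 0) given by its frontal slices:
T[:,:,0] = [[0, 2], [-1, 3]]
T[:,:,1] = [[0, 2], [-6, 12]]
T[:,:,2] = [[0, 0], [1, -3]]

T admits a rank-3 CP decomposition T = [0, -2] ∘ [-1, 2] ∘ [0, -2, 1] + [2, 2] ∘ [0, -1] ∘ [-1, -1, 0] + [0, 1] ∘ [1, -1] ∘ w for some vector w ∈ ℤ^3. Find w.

Subtract the known terms from T to get the rank-1 residual R = [0, 1] ∘ [1, -1] ∘ w, so R[i,j,k] = a[i]·b[j]·w[k]. Pick indices with nonzero a[1]·b[0] = (1)·(1) = 1. Only the fibre through (1,0,·) is needed: R[1,0,:] = T[1,0,:] − Σₗ aₗ[1]bₗ[0]cₗ = [-1, -6, 1] − (-2)·(-1)·[0, -2, 1] − (2)·(0)·[-1, -1, 0] = [-1, -2, -1]. Then w[k] = R[1,0,k] / 1 for each k, giving w = [-1, -2, -1] / 1 = [-1, -2, -1].

w = [-1, -2, -1]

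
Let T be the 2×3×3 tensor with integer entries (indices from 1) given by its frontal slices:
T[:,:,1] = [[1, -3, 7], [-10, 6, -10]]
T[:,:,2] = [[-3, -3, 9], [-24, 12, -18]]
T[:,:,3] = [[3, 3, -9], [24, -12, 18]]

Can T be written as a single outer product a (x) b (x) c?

The mode-3 unfolding of T (rows indexed by k, columns by (i,j) = (1,1), (1,2), (1,3), (2,1), (2,2), (2,3)) is [[1, -3, 7, -10, 6, -10], [-3, -3, 9, -24, 12, -18], [3, 3, -9, 24, -12, 18]].
There the 2×2 minor on rows k ∈ {1, 2}, columns (i,j) ∈ {(1,1), (1,2)} is det [[1, -3], [-3, -3]] = -12 ≠ 0, so this unfolding has rank ≥ 2; CP rank is at least every unfolding rank, so rank(T) ≥ 2.
In particular rank(T) ≥ 2 > 1, so T is not rank-1.

No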